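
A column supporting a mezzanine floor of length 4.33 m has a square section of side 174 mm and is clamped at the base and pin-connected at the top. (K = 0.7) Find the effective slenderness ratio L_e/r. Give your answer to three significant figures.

I = a⁴/12 = 174⁴/12 = 7.639×10^7 mm⁴
A = 3.028×10^4 mm²;  r_min = √(I/A) = √(7.639×10^7/3.028×10^4) = 50.23 mm
L_e = K·L = 0.7 × 4.33 m = 3.031 m = 3031.0 mm
λ = L_e / r_min = 3031.0 / 50.23 = 60.3

λ ≈ 60.3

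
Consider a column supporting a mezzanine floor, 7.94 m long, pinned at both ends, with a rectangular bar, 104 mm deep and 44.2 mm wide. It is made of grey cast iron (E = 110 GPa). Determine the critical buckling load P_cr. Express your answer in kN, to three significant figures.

Buckling occurs about the weak axis: I_min = h·b³/12 with b = 44.2 mm (the shorter side).
I_min = 104×44.2³/12 = 7.484×10^5 mm⁴
I = 7.484×10^5 mm⁴ = 7.484×10^-7 m⁴
Effective length L_e = K·L = 1 × 7.94 = 7.940 m
P_cr = π²EI / L_e² = π² × 110×10⁹ × 7.484×10^-7 / 7.940² = 1.289×10^4 N

P_cr ≈ 12.9 kN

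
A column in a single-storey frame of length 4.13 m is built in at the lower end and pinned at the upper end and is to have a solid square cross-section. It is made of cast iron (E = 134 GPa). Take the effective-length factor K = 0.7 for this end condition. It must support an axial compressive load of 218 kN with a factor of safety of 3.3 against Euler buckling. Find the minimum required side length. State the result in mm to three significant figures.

a ≈ 85.9 mm

Required P_cr = n·P = 3.3 × 218 = 719.4 kN
L_e = K·L = 0.7 × 4.13 = 2.891 m
Required I = P_cr·L_e²/(π²E) = 7.194×10^5 × 2.891² / (π² × 1.34×10^11) = 4.546×10^-6 m⁴
I_req = 4.546×10^6 mm⁴
Solid square: I = a⁴/12  ⇒  a = (12I)^(1/4) = (12×4.546×10^6)^(1/4) = 85.9 mm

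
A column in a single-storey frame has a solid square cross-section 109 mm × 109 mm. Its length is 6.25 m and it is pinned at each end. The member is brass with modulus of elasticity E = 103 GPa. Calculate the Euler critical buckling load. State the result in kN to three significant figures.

P_cr ≈ 306 kN

I = a⁴/12 = 109⁴/12 = 1.176×10^7 mm⁴
I = 1.176×10^7 mm⁴ = 1.176×10^-5 m⁴
Effective length L_e = K·L = 1 × 6.25 = 6.250 m
P_cr = π²EI / L_e² = π² × 103×10⁹ × 1.176×10^-5 / 6.250² = 3.061×10^5 N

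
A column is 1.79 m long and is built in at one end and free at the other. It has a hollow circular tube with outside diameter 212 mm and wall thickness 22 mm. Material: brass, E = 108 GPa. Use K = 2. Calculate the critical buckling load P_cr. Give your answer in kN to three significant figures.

Inner diameter d_i = 212 − 2×22 = 168.0 mm
I = π(d_o⁴ − d_i⁴)/64 = π(212⁴ − 168.0⁴)/64 = 6.005×10^7 mm⁴
I = 6.005×10^7 mm⁴ = 6.005×10^-5 m⁴
Effective length L_e = K·L = 2 × 1.79 = 3.580 m
P_cr = π²EI / L_e² = π² × 108×10⁹ × 6.005×10^-5 / 3.580² = 4.994×10^6 N

P_cr ≈ 4990 kN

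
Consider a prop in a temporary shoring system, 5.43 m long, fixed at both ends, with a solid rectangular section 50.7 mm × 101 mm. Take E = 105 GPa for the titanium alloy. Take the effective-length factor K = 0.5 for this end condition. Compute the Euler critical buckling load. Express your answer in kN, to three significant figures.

P_cr ≈ 154 kN

Buckling occurs about the weak axis: I_min = h·b³/12 with b = 50.7 mm (the shorter side).
I_min = 101×50.7³/12 = 1.097×10^6 mm⁴
I = 1.097×10^6 mm⁴ = 1.097×10^-6 m⁴
Effective length L_e = K·L = 0.5 × 5.43 = 2.715 m
P_cr = π²EI / L_e² = π² × 105×10⁹ × 1.097×10^-6 / 2.715² = 1.542×10^5 N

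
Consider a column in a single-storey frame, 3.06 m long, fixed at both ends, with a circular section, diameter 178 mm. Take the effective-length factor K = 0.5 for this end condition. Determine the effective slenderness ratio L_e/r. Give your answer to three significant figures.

I = πd⁴/64 = π×178⁴/64 = 4.928×10^7 mm⁴
A = 2.488×10^4 mm²;  r_min = √(I/A) = √(4.928×10^7/2.488×10^4) = 44.50 mm
L_e = K·L = 0.5 × 3.06 m = 1.530 m = 1530.0 mm
λ = L_e / r_min = 1530.0 / 44.50 = 34.4

λ ≈ 34.4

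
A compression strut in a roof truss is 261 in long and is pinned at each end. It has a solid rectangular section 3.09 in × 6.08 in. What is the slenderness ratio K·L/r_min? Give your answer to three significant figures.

For a rectangle r_min = b/√12 = 3.09/√12 = 0.8920 in
L_e = K·L = 1 × 261 = 261.0 in
λ = L_e / r_min = 261.00 / 0.8920 = 293

λ ≈ 293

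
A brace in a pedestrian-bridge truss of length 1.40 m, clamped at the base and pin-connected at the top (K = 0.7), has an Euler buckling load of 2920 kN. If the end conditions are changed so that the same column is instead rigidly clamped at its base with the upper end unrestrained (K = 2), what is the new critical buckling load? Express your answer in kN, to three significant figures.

P_cr ∝ 1/K², so P_cr,new = P_cr,old × (K_old/K_new)² = 2920 × (0.7/2)²
= 2920 × 0.1225 = 358 kN

P_cr ≈ 358 kN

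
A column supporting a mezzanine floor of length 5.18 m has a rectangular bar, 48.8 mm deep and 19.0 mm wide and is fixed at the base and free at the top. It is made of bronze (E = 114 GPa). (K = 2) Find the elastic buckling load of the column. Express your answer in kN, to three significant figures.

P_cr ≈ 0.292 kN

Buckling occurs about the weak axis: I_min = h·b³/12 with b = 19.0 mm (the shorter side).
I_min = 48.8×19.0³/12 = 2.789×10^4 mm⁴
I = 2.789×10^4 mm⁴ = 2.789×10^-8 m⁴
Effective length L_e = K·L = 2 × 5.18 = 10.36 m
P_cr = π²EI / L_e² = π² × 114×10⁹ × 2.789×10^-8 / 10.36² = 292.4 N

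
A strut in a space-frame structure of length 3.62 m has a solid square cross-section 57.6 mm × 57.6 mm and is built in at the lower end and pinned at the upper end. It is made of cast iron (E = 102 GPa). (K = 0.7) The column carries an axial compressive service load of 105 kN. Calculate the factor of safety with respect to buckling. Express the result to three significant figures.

n ≈ 1.37

I = a⁴/12 = 57.6⁴/12 = 9.173×10^5 mm⁴
I = 9.173×10^5 mm⁴ = 9.173×10^-7 m⁴
Effective length L_e = K·L = 0.7 × 3.62 = 2.534 m
P_cr = π²EI / L_e² = π² × 102×10⁹ × 9.173×10^-7 / 2.534² = 1.438×10^5 N
Factor of safety n = P_cr / P = 143.81 / 105 = 1.37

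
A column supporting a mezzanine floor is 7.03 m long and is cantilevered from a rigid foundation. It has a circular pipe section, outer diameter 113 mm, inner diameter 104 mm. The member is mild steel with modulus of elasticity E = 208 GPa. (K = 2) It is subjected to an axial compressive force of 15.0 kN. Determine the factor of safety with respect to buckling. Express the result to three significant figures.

d_o = 113 mm, d_i = 104 mm
I = π(d_o⁴ − d_i⁴)/64 = π(113⁴ − 104.0⁴)/64 = 2.261×10^6 mm⁴
I = 2.261×10^6 mm⁴ = 2.261×10^-6 m⁴
Effective length L_e = K·L = 2 × 7.03 = 14.06 m
P_cr = π²EI / L_e² = π² × 208×10⁹ × 2.261×10^-6 / 14.06² = 2.348×10^4 N
Factor of safety n = P_cr / P = 23.480 / 15.0 = 1.57

n ≈ 1.57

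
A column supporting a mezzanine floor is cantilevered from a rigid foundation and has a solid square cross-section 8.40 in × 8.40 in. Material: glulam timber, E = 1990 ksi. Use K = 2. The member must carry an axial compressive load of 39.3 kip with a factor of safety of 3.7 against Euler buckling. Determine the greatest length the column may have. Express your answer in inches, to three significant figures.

I = a⁴/12 = 8.40⁴/12 = 414.9 in⁴
Required critical load P_cr = n·P = 3.7 × 39.3 = 145.4 kip = 1.454×10^5 lb
From P_cr = π²EI/(K·L)²:  L = (1/K)·√(π²EI/P_cr) = (1/2)·√(π²×1.99×10^6×414.9/1.454×10^5)
L = 118 in

L_max ≈ 118 in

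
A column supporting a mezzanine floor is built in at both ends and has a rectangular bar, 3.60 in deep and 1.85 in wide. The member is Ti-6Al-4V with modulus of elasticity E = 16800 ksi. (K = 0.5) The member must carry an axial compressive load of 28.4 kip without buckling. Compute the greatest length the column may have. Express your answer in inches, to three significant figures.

Buckling occurs about the weak axis: I_min = h·b³/12 with b = 1.85 in (the shorter side).
I_min = 3.60×1.85³/12 = 1.899 in⁴
At the buckling limit P_cr = P = 2.840×10^4 lb
From P_cr = π²EI/(K·L)²:  L = (1/K)·√(π²EI/P_cr) = (1/0.5)·√(π²×1.68×10^7×1.899/2.840×10^4)
L = 211 in

L_max ≈ 211 in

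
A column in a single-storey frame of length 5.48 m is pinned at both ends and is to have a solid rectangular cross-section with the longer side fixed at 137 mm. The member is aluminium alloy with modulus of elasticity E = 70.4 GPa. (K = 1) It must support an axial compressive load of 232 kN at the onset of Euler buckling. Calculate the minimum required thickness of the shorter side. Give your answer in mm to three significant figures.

L_e = K·L = 1 × 5.48 = 5.480 m
Required I = P_cr·L_e²/(π²E) = 2.320×10^5 × 5.480² / (π² × 7.04×10^10) = 1.003×10^-5 m⁴
I_req = 1.003×10^7 mm⁴
Rectangle, weak axis: I_min = h·b³/12 with h = 137 mm fixed  ⇒  b = (12I/h)^(1/3) = 95.8 mm

b ≈ 95.8 mm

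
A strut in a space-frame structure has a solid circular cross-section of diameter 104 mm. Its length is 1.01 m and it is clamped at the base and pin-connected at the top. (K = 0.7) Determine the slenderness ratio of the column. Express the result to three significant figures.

λ ≈ 27.2

I = πd⁴/64 = π×104⁴/64 = 5.743×10^6 mm⁴
A = 8.495×10^3 mm²;  r_min = √(I/A) = √(5.743×10^6/8.495×10^3) = 26.00 mm
L_e = K·L = 0.7 × 1.01 m = 0.7070 m = 707.00 mm
λ = L_e / r_min = 707.00 / 26.00 = 27.2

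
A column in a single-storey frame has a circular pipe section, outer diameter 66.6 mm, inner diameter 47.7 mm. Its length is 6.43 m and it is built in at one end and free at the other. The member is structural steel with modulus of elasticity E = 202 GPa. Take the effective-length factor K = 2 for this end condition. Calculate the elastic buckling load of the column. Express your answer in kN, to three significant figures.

d_o = 66.6 mm, d_i = 47.7 mm
I = π(d_o⁴ − d_i⁴)/64 = π(66.6⁴ − 47.70⁴)/64 = 7.116×10^5 mm⁴
I = 7.116×10^5 mm⁴ = 7.116×10^-7 m⁴
Effective length L_e = K·L = 2 × 6.43 = 12.86 m
P_cr = π²EI / L_e² = π² × 202×10⁹ × 7.116×10^-7 / 12.86² = 8.579×10^3 N

P_cr ≈ 8.58 kN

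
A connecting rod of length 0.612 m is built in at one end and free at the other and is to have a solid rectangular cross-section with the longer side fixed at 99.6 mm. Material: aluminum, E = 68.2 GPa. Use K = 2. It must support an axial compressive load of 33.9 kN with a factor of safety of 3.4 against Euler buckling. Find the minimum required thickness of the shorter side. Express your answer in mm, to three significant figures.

b ≈ 31.4 mm

Required P_cr = n·P = 3.4 × 33.9 = 115.3 kN
L_e = K·L = 2 × 0.612 = 1.224 m
Required I = P_cr·L_e²/(π²E) = 1.153×10^5 × 1.224² / (π² × 6.82×10^10) = 2.565×10^-7 m⁴
I_req = 2.565×10^5 mm⁴
Rectangle, weak axis: I_min = h·b³/12 with h = 99.6 mm fixed  ⇒  b = (12I/h)^(1/3) = 31.4 mm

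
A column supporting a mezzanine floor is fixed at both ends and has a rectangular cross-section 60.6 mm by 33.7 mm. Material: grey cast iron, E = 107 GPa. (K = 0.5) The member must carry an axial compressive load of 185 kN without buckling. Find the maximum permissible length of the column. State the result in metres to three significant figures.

L_max ≈ 2.10 m

Buckling occurs about the weak axis: I_min = h·b³/12 with b = 33.7 mm (the shorter side).
I_min = 60.6×33.7³/12 = 1.933×10^5 mm⁴
I = 1.933×10^-7 m⁴
At the buckling limit P_cr = P = 1.850×10^5 N
From P_cr = π²EI/(K·L)²:  L = (1/K)·√(π²EI/P_cr) = (1/0.5)·√(π²×1.07×10^11×1.933×10^-7/1.850×10^5)
L = 2.10 m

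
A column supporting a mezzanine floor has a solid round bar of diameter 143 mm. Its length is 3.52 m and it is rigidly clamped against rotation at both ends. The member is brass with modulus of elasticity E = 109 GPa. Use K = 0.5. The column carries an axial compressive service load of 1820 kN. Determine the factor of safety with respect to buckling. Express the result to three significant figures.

n ≈ 3.92

I = πd⁴/64 = π×143⁴/64 = 2.053×10^7 mm⁴
I = 2.053×10^7 mm⁴ = 2.053×10^-5 m⁴
Effective length L_e = K·L = 0.5 × 3.52 = 1.760 m
P_cr = π²EI / L_e² = π² × 109×10⁹ × 2.053×10^-5 / 1.760² = 7.129×10^6 N
Factor of safety n = P_cr / P = 7128.8 / 1820 = 3.92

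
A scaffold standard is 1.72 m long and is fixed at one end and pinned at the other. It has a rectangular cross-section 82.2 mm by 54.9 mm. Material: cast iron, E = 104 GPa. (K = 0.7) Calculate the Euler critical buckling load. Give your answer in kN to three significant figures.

Buckling occurs about the weak axis: I_min = h·b³/12 with b = 54.9 mm (the shorter side).
I_min = 82.2×54.9³/12 = 1.133×10^6 mm⁴
I = 1.133×10^6 mm⁴ = 1.133×10^-6 m⁴
Effective length L_e = K·L = 0.7 × 1.72 = 1.204 m
P_cr = π²EI / L_e² = π² × 104×10⁹ × 1.133×10^-6 / 1.204² = 8.026×10^5 N

P_cr ≈ 803 kN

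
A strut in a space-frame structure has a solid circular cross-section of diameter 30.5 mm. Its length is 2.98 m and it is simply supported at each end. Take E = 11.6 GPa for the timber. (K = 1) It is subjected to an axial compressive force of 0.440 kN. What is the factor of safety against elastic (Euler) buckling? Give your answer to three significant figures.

n ≈ 1.24

I = πd⁴/64 = π×30.5⁴/64 = 4.248×10^4 mm⁴
I = 4.248×10^4 mm⁴ = 4.248×10^-8 m⁴
Effective length L_e = K·L = 1 × 2.98 = 2.980 m
P_cr = π²EI / L_e² = π² × 11.6×10⁹ × 4.248×10^-8 / 2.980² = 547.6 N
Factor of safety n = P_cr / P = 0.54764 / 0.440 = 1.24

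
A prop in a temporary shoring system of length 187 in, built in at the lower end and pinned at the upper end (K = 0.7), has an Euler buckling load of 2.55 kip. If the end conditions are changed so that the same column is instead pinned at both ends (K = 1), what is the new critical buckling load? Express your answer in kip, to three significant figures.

P_cr ∝ 1/K², so P_cr,new = P_cr,old × (K_old/K_new)² = 2.55 × (0.7/1)²
= 2.55 × 0.4900 = 1.25 kip

P_cr ≈ 1.25 kip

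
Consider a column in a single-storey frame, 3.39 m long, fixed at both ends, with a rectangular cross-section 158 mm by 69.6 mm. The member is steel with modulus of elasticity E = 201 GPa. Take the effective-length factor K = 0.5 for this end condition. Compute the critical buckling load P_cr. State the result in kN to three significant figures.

P_cr ≈ 3070 kN

Buckling occurs about the weak axis: I_min = h·b³/12 with b = 69.6 mm (the shorter side).
I_min = 158×69.6³/12 = 4.439×10^6 mm⁴
I = 4.439×10^6 mm⁴ = 4.439×10^-6 m⁴
Effective length L_e = K·L = 0.5 × 3.39 = 1.695 m
P_cr = π²EI / L_e² = π² × 201×10⁹ × 4.439×10^-6 / 1.695² = 3.065×10^6 N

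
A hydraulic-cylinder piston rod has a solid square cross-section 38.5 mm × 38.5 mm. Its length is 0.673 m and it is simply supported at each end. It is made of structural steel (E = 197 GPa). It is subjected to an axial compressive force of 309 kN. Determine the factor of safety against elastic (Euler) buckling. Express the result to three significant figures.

I = a⁴/12 = 38.5⁴/12 = 1.831×10^5 mm⁴
I = 1.831×10^5 mm⁴ = 1.831×10^-7 m⁴
Effective length L_e = K·L = 1 × 0.673 = 0.6730 m
P_cr = π²EI / L_e² = π² × 197×10⁹ × 1.831×10^-7 / 0.6730² = 7.860×10^5 N
Factor of safety n = P_cr / P = 785.95 / 309 = 2.54

n ≈ 2.54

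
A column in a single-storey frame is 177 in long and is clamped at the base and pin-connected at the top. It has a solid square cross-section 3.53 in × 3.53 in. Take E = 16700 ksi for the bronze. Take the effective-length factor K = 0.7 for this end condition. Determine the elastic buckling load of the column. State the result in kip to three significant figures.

I = a⁴/12 = 3.53⁴/12 = 12.94 in⁴
Effective length L_e = K·L = 0.7 × 177 = 123.9 in
P_cr = π²EI / L_e² = π² × 16700×10³ × 12.94 / 123.9² = 1.389×10^5 lb

P_cr ≈ 139 kip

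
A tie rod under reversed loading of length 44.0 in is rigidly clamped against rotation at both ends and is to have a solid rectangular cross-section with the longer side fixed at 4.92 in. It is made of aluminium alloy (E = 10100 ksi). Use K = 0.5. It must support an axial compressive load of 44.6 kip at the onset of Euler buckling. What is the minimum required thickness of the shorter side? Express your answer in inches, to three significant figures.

b ≈ 0.808 in

L_e = K·L = 0.5 × 44.0 = 22.00 in
Required I = P_cr·L_e²/(π²E) = 4.460×10^4 × 22.00² / (π² × 1.01×10^7) = 0.2166 in⁴
Rectangle, weak axis: I_min = h·b³/12 with h = 4.92 in fixed  ⇒  b = (12I/h)^(1/3) = 0.808 in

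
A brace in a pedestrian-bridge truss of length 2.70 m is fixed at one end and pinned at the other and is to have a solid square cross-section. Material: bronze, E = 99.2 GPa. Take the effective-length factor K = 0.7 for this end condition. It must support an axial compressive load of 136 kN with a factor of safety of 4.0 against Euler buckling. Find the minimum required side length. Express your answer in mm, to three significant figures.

Required P_cr = n·P = 4.0 × 136 = 544.0 kN
L_e = K·L = 0.7 × 2.70 = 1.890 m
Required I = P_cr·L_e²/(π²E) = 5.440×10^5 × 1.890² / (π² × 9.92×10^10) = 1.985×10^-6 m⁴
I_req = 1.985×10^6 mm⁴
Solid square: I = a⁴/12  ⇒  a = (12I)^(1/4) = (12×1.985×10^6)^(1/4) = 69.9 mm

a ≈ 69.9 mm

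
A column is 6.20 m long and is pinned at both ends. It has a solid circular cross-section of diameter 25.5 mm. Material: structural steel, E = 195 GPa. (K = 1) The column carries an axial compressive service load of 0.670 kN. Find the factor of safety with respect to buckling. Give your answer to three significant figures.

n ≈ 1.55

I = πd⁴/64 = π×25.5⁴/64 = 2.076×10^4 mm⁴
I = 2.076×10^4 mm⁴ = 2.076×10^-8 m⁴
Effective length L_e = K·L = 1 × 6.20 = 6.200 m
P_cr = π²EI / L_e² = π² × 195×10⁹ × 2.076×10^-8 / 6.200² = 1.039×10^3 N
Factor of safety n = P_cr / P = 1.0392 / 0.670 = 1.55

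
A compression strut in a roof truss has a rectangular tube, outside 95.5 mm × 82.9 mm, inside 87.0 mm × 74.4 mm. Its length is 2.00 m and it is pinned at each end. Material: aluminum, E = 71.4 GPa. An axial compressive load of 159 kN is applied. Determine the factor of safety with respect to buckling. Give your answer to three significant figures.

n ≈ 1.72

Weak-axis I_min = (h_o·b_o³ − h_i·b_i³)/12 with b_o = 82.9, b_i = 74.40 mm (shorter outer/inner sides).
I_min = (95.5×82.9³ − 87.00×74.40³)/12 = 1.548×10^6 mm⁴
I = 1.548×10^6 mm⁴ = 1.548×10^-6 m⁴
Effective length L_e = K·L = 1 × 2.00 = 2.000 m
P_cr = π²EI / L_e² = π² × 71.4×10⁹ × 1.548×10^-6 / 2.000² = 2.728×10^5 N
Factor of safety n = P_cr / P = 272.76 / 159 = 1.72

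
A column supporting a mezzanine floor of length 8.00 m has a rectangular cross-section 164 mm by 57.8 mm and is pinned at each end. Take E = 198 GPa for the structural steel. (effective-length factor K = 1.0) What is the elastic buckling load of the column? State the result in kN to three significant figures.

Buckling occurs about the weak axis: I_min = h·b³/12 with b = 57.8 mm (the shorter side).
I_min = 164×57.8³/12 = 2.639×10^6 mm⁴
I = 2.639×10^6 mm⁴ = 2.639×10^-6 m⁴
Effective length L_e = K·L = 1 × 8.00 = 8.000 m
P_cr = π²EI / L_e² = π² × 198×10⁹ × 2.639×10^-6 / 8.000² = 8.058×10^4 N

P_cr ≈ 80.6 kN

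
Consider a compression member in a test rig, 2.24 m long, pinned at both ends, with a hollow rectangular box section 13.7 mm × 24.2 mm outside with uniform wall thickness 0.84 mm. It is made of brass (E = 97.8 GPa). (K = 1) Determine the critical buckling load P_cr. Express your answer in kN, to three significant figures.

Inner dimensions: h_i = 24.2 − 2×0.84 = 22.52 mm, b_i = 13.7 − 2×0.84 = 12.02 mm
Weak-axis I_min = (h_o·b_o³ − h_i·b_i³)/12 with b_o = 13.7, b_i = 12.02 mm (shorter outer/inner sides).
I_min = (24.2×13.7³ − 22.52×12.02³)/12 = 1.926×10^3 mm⁴
I = 1.926×10^3 mm⁴ = 1.926×10^-9 m⁴
Effective length L_e = K·L = 1 × 2.24 = 2.240 m
P_cr = π²EI / L_e² = π² × 97.8×10⁹ × 1.926×10^-9 / 2.240² = 370.6 N

P_cr ≈ 0.371 kN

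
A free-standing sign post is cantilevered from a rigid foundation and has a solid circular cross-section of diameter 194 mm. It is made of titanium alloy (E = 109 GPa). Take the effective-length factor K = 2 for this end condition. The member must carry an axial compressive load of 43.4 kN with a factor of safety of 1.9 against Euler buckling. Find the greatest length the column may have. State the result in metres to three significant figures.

L_max ≈ 15.1 m

I = πd⁴/64 = π×194⁴/64 = 6.953×10^7 mm⁴
I = 6.953×10^-5 m⁴
Required critical load P_cr = n·P = 1.9 × 43.4 = 82.46 kN = 8.246×10^4 N
From P_cr = π²EI/(K·L)²:  L = (1/K)·√(π²EI/P_cr) = (1/2)·√(π²×1.09×10^11×6.953×10^-5/8.246×10^4)
L = 15.1 m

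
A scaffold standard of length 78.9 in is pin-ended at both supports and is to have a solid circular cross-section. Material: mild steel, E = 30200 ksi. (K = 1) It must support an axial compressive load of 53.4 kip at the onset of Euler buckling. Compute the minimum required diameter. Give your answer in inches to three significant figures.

L_e = K·L = 1 × 78.9 = 78.90 in
Required I = P_cr·L_e²/(π²E) = 5.340×10^4 × 78.90² / (π² × 3.02×10^7) = 1.115 in⁴
Solid circle: I = πd⁴/64  ⇒  d = (64I/π)^(1/4) = (64×1.115/π)^(1/4) = 2.18 in

d ≈ 2.18 in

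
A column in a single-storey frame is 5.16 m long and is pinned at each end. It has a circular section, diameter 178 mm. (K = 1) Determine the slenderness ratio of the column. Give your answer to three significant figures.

λ ≈ 116

For a solid circle r = d/4 = 178/4 = 44.50 mm
L_e = K·L = 1 × 5.16 m = 5.160 m = 5160.0 mm
λ = L_e / r_min = 5160.0 / 44.50 = 116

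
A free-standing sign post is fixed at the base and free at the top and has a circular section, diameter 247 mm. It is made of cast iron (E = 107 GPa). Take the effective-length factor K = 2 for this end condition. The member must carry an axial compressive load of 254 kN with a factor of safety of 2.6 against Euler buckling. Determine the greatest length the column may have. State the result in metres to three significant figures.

L_max ≈ 8.55 m

I = πd⁴/64 = π×247⁴/64 = 1.827×10^8 mm⁴
I = 1.827×10^-4 m⁴
Required critical load P_cr = n·P = 2.6 × 254 = 660.4 kN = 6.604×10^5 N
From P_cr = π²EI/(K·L)²:  L = (1/K)·√(π²EI/P_cr) = (1/2)·√(π²×1.07×10^11×1.827×10^-4/6.604×10^5)
L = 8.55 m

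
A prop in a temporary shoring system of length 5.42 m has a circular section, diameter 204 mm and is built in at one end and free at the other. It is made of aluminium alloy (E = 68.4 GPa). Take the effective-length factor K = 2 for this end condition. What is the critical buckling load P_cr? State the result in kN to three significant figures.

P_cr ≈ 488 kN

I = πd⁴/64 = π×204⁴/64 = 8.501×10^7 mm⁴
I = 8.501×10^7 mm⁴ = 8.501×10^-5 m⁴
Effective length L_e = K·L = 2 × 5.42 = 10.84 m
P_cr = π²EI / L_e² = π² × 68.4×10⁹ × 8.501×10^-5 / 10.84² = 4.884×10^5 N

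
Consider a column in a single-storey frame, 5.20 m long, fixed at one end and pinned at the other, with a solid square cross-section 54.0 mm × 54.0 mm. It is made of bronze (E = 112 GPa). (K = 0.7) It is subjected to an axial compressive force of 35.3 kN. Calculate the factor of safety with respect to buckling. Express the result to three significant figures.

I = a⁴/12 = 54.0⁴/12 = 7.086×10^5 mm⁴
I = 7.086×10^5 mm⁴ = 7.086×10^-7 m⁴
Effective length L_e = K·L = 0.7 × 5.20 = 3.640 m
P_cr = π²EI / L_e² = π² × 112×10⁹ × 7.086×10^-7 / 3.640² = 5.912×10^4 N
Factor of safety n = P_cr / P = 59.117 / 35.3 = 1.67

n ≈ 1.67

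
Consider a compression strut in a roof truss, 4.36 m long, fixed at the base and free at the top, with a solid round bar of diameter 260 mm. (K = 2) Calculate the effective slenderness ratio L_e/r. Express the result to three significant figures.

For a solid circle r = d/4 = 260/4 = 65.00 mm
L_e = K·L = 2 × 4.36 m = 8.720 m = 8720.0 mm
λ = L_e / r_min = 8720.0 / 65.00 = 134

λ ≈ 134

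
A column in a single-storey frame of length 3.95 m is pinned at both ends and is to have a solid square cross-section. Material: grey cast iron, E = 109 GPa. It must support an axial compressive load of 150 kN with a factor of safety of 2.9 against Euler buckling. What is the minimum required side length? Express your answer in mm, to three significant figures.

a ≈ 93.3 mm

Required P_cr = n·P = 2.9 × 150 = 435.0 kN
L_e = K·L = 1 × 3.95 = 3.950 m
Required I = P_cr·L_e²/(π²E) = 4.350×10^5 × 3.950² / (π² × 1.09×10^11) = 6.309×10^-6 m⁴
I_req = 6.309×10^6 mm⁴
Solid square: I = a⁴/12  ⇒  a = (12I)^(1/4) = (12×6.309×10^6)^(1/4) = 93.3 mm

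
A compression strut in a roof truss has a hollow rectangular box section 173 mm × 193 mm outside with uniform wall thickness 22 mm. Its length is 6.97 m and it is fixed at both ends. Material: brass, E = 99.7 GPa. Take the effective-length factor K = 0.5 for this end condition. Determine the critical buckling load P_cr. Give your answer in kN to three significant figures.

Inner dimensions: h_i = 193 − 2×22 = 149.0 mm, b_i = 173 − 2×22 = 129.0 mm
Weak-axis I_min = (h_o·b_o³ − h_i·b_i³)/12 with b_o = 173, b_i = 129.0 mm (shorter outer/inner sides).
I_min = (193×173³ − 149.0×129.0³)/12 = 5.662×10^7 mm⁴
I = 5.662×10^7 mm⁴ = 5.662×10^-5 m⁴
Effective length L_e = K·L = 0.5 × 6.97 = 3.485 m
P_cr = π²EI / L_e² = π² × 99.7×10⁹ × 5.662×10^-5 / 3.485² = 4.587×10^6 N

P_cr ≈ 4590 kN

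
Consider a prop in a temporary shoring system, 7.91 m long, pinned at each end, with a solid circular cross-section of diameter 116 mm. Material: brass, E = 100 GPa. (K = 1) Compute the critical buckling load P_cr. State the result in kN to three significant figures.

I = πd⁴/64 = π×116⁴/64 = 8.888×10^6 mm⁴
I = 8.888×10^6 mm⁴ = 8.888×10^-6 m⁴
Effective length L_e = K·L = 1 × 7.91 = 7.910 m
P_cr = π²EI / L_e² = π² × 100×10⁹ × 8.888×10^-6 / 7.910² = 1.402×10^5 N

P_cr ≈ 140 kN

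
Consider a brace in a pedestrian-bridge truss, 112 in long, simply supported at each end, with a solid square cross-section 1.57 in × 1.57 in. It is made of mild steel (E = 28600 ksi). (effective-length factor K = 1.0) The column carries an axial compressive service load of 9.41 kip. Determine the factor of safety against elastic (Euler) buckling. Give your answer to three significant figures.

n ≈ 1.21

I = a⁴/12 = 1.57⁴/12 = 0.5063 in⁴
Effective length L_e = K·L = 1 × 112 = 112.0 in
P_cr = π²EI / L_e² = π² × 28600×10³ × 0.5063 / 112.0² = 1.139×10^4 lb
Factor of safety n = P_cr / P = 11.393 / 9.41 = 1.21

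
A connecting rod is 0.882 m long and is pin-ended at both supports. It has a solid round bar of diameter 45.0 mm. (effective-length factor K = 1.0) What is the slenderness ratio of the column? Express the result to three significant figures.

λ ≈ 78.4

For a solid circle r = d/4 = 45.0/4 = 11.25 mm
L_e = K·L = 1 × 0.882 m = 0.8820 m = 882.00 mm
λ = L_e / r_min = 882.00 / 11.25 = 78.4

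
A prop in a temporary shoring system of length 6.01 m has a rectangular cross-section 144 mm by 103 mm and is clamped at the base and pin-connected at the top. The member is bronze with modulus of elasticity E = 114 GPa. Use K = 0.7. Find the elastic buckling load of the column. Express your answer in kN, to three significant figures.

Buckling occurs about the weak axis: I_min = h·b³/12 with b = 103 mm (the shorter side).
I_min = 144×103³/12 = 1.311×10^7 mm⁴
I = 1.311×10^7 mm⁴ = 1.311×10^-5 m⁴
Effective length L_e = K·L = 0.7 × 6.01 = 4.207 m
P_cr = π²EI / L_e² = π² × 114×10⁹ × 1.311×10^-5 / 4.207² = 8.336×10^5 N

P_cr ≈ 834 kN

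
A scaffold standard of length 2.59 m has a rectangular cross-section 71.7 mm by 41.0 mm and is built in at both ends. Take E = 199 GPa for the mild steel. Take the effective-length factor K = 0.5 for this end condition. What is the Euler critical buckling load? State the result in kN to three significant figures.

P_cr ≈ 482 kN

Buckling occurs about the weak axis: I_min = h·b³/12 with b = 41.0 mm (the shorter side).
I_min = 71.7×41.0³/12 = 4.118×10^5 mm⁴
I = 4.118×10^5 mm⁴ = 4.118×10^-7 m⁴
Effective length L_e = K·L = 0.5 × 2.59 = 1.295 m
P_cr = π²EI / L_e² = π² × 199×10⁹ × 4.118×10^-7 / 1.295² = 4.823×10^5 N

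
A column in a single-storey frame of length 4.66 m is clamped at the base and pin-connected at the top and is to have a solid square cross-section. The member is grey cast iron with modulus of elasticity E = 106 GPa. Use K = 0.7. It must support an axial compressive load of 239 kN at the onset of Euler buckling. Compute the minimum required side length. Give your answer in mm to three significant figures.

a ≈ 73.5 mm

L_e = K·L = 0.7 × 4.66 = 3.262 m
Required I = P_cr·L_e²/(π²E) = 2.390×10^5 × 3.262² / (π² × 1.06×10^11) = 2.431×10^-6 m⁴
I_req = 2.431×10^6 mm⁴
Solid square: I = a⁴/12  ⇒  a = (12I)^(1/4) = (12×2.431×10^6)^(1/4) = 73.5 mm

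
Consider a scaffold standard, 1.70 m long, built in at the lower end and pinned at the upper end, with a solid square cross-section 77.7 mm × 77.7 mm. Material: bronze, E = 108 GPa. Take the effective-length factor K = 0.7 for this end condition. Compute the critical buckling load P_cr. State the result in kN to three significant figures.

I = a⁴/12 = 77.7⁴/12 = 3.037×10^6 mm⁴
I = 3.037×10^6 mm⁴ = 3.037×10^-6 m⁴
Effective length L_e = K·L = 0.7 × 1.70 = 1.190 m
P_cr = π²EI / L_e² = π² × 108×10⁹ × 3.037×10^-6 / 1.190² = 2.286×10^6 N

P_cr ≈ 2290 kN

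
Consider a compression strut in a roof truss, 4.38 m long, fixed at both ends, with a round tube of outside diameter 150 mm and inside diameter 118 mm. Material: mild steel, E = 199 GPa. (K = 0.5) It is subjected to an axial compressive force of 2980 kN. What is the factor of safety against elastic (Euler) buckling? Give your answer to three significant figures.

d_o = 150 mm, d_i = 118 mm
I = π(d_o⁴ − d_i⁴)/64 = π(150⁴ − 118.0⁴)/64 = 1.533×10^7 mm⁴
I = 1.533×10^7 mm⁴ = 1.533×10^-5 m⁴
Effective length L_e = K·L = 0.5 × 4.38 = 2.190 m
P_cr = π²EI / L_e² = π² × 199×10⁹ × 1.533×10^-5 / 2.190² = 6.279×10^6 N
Factor of safety n = P_cr / P = 6279.2 / 2980 = 2.11

n ≈ 2.11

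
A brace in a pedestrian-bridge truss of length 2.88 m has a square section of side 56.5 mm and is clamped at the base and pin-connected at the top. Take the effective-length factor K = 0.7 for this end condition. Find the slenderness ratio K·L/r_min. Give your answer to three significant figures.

I = a⁴/12 = 56.5⁴/12 = 8.492×10^5 mm⁴
A = 3.192×10^3 mm²;  r_min = √(I/A) = √(8.492×10^5/3.192×10^3) = 16.31 mm
L_e = K·L = 0.7 × 2.88 m = 2.016 m = 2016.0 mm
λ = L_e / r_min = 2016.0 / 16.31 = 124

λ ≈ 124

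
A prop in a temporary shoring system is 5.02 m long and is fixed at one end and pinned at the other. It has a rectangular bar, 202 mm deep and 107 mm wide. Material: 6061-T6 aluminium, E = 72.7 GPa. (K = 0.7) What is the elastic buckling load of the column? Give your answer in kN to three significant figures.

Buckling occurs about the weak axis: I_min = h·b³/12 with b = 107 mm (the shorter side).
I_min = 202×107³/12 = 2.062×10^7 mm⁴
I = 2.062×10^7 mm⁴ = 2.062×10^-5 m⁴
Effective length L_e = K·L = 0.7 × 5.02 = 3.514 m
P_cr = π²EI / L_e² = π² × 72.7×10⁹ × 2.062×10^-5 / 3.514² = 1.198×10^6 N

P_cr ≈ 1200 kN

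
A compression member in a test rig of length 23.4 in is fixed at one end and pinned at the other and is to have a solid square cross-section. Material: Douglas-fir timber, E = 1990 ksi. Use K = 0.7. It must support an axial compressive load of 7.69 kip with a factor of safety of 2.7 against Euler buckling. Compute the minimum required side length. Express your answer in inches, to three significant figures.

a ≈ 1.36 in

Required P_cr = n·P = 2.7 × 7.69 = 20.76 kip
L_e = K·L = 0.7 × 23.4 = 16.38 in
Required I = P_cr·L_e²/(π²E) = 2.076×10^4 × 16.38² / (π² × 1.99×10^6) = 0.2836 in⁴
Solid square: I = a⁴/12  ⇒  a = (12I)^(1/4) = (12×0.2836)^(1/4) = 1.36 in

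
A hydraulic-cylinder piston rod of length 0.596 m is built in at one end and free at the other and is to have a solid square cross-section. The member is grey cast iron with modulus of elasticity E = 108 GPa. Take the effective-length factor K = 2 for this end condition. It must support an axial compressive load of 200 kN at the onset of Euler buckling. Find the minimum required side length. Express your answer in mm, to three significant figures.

a ≈ 42.3 mm

L_e = K·L = 2 × 0.596 = 1.192 m
Required I = P_cr·L_e²/(π²E) = 2.000×10^5 × 1.192² / (π² × 1.08×10^11) = 2.666×10^-7 m⁴
I_req = 2.666×10^5 mm⁴
Solid square: I = a⁴/12  ⇒  a = (12I)^(1/4) = (12×2.666×10^5)^(1/4) = 42.3 mm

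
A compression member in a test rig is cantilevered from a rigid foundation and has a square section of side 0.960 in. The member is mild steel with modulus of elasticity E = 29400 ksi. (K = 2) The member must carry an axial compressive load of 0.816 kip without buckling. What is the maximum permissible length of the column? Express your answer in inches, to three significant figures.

I = a⁴/12 = 0.960⁴/12 = 7.078×10^-2 in⁴
At the buckling limit P_cr = P = 816.0 lb
From P_cr = π²EI/(K·L)²:  L = (1/K)·√(π²EI/P_cr) = (1/2)·√(π²×2.94×10^7×7.078×10^-2/816.0)
L = 79.3 in

L_max ≈ 79.3 in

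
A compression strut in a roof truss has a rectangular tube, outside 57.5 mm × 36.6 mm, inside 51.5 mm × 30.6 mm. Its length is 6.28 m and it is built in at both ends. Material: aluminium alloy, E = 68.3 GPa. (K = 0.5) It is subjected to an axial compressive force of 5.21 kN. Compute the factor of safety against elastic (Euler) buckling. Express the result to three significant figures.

Weak-axis I_min = (h_o·b_o³ − h_i·b_i³)/12 with b_o = 36.6, b_i = 30.60 mm (shorter outer/inner sides).
I_min = (57.5×36.6³ − 51.50×30.60³)/12 = 1.120×10^5 mm⁴
I = 1.120×10^5 mm⁴ = 1.120×10^-7 m⁴
Effective length L_e = K·L = 0.5 × 6.28 = 3.140 m
P_cr = π²EI / L_e² = π² × 68.3×10⁹ × 1.120×10^-7 / 3.140² = 7.654×10^3 N
Factor of safety n = P_cr / P = 7.6545 / 5.21 = 1.47

n ≈ 1.47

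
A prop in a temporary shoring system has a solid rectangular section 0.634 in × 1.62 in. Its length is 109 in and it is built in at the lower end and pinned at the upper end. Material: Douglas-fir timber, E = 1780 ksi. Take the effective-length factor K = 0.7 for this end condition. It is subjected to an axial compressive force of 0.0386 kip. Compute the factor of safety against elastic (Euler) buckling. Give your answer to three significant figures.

n ≈ 2.69

Buckling occurs about the weak axis: I_min = h·b³/12 with b = 0.634 in (the shorter side).
I_min = 1.62×0.634³/12 = 3.440×10^-2 in⁴
Effective length L_e = K·L = 0.7 × 109 = 76.30 in
P_cr = π²EI / L_e² = π² × 1780×10³ × 3.440×10^-2 / 76.30² = 103.8 lb
Factor of safety n = P_cr / P = 0.10382 / 0.0386 = 2.69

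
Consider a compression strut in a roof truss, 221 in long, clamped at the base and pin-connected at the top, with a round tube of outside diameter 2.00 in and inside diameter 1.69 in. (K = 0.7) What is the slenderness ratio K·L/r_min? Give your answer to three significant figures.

d_o = 2.00 in, d_i = 1.69 in
I = π(d_o⁴ − d_i⁴)/64 = π(2.00⁴ − 1.690⁴)/64 = 0.3850 in⁴
A = 0.8984 in²;  r_min = √(I/A) = √(0.3850/0.8984) = 0.6546 in
L_e = K·L = 0.7 × 221 = 154.7 in
λ = L_e / r_min = 154.70 / 0.6546 = 236

λ ≈ 236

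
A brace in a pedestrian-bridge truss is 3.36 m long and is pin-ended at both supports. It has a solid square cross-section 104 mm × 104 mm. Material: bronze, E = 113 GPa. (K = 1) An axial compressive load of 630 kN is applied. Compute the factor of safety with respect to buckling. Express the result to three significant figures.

n ≈ 1.53

I = a⁴/12 = 104⁴/12 = 9.749×10^6 mm⁴
I = 9.749×10^6 mm⁴ = 9.749×10^-6 m⁴
Effective length L_e = K·L = 1 × 3.36 = 3.360 m
P_cr = π²EI / L_e² = π² × 113×10⁹ × 9.749×10^-6 / 3.360² = 9.631×10^5 N
Factor of safety n = P_cr / P = 963.06 / 630 = 1.53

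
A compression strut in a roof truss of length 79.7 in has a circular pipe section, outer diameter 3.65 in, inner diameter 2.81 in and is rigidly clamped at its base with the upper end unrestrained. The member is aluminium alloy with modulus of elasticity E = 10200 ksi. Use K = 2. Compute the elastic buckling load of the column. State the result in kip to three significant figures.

P_cr ≈ 22.4 kip

d_o = 3.65 in, d_i = 2.81 in
I = π(d_o⁴ − d_i⁴)/64 = π(3.65⁴ − 2.810⁴)/64 = 5.652 in⁴
Effective length L_e = K·L = 2 × 79.7 = 159.4 in
P_cr = π²EI / L_e² = π² × 10200×10³ × 5.652 / 159.4² = 2.239×10^4 lb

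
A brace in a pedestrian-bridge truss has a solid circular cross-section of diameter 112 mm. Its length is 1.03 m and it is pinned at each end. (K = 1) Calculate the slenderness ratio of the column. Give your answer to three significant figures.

I = πd⁴/64 = π×112⁴/64 = 7.724×10^6 mm⁴
A = 9.852×10^3 mm²;  r_min = √(I/A) = √(7.724×10^6/9.852×10^3) = 28.00 mm
L_e = K·L = 1 × 1.03 m = 1.030 m = 1030.0 mm
λ = L_e / r_min = 1030.0 / 28.00 = 36.8

λ ≈ 36.8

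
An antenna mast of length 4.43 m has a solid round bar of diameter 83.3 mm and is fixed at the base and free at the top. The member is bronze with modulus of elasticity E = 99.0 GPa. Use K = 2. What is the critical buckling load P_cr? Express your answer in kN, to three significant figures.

I = πd⁴/64 = π×83.3⁴/64 = 2.363×10^6 mm⁴
I = 2.363×10^6 mm⁴ = 2.363×10^-6 m⁴
Effective length L_e = K·L = 2 × 4.43 = 8.860 m
P_cr = π²EI / L_e² = π² × 99.0×10⁹ × 2.363×10^-6 / 8.860² = 2.942×10^4 N

P_cr ≈ 29.4 kN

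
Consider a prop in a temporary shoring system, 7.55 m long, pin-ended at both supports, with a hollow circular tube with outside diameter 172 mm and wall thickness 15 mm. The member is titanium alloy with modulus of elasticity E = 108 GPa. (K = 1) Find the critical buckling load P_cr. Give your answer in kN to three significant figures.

P_cr ≈ 430 kN

Inner diameter d_i = 172 − 2×15 = 142.0 mm
I = π(d_o⁴ − d_i⁴)/64 = π(172⁴ − 142.0⁴)/64 = 2.300×10^7 mm⁴
I = 2.300×10^7 mm⁴ = 2.300×10^-5 m⁴
Effective length L_e = K·L = 1 × 7.55 = 7.550 m
P_cr = π²EI / L_e² = π² × 108×10⁹ × 2.300×10^-5 / 7.550² = 4.302×10^5 N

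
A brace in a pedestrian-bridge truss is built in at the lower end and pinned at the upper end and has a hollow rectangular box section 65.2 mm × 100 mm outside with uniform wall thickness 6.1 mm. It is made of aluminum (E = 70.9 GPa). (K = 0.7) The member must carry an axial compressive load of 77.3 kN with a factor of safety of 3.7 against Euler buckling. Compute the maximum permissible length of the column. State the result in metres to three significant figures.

Inner dimensions: h_i = 100 − 2×6.1 = 87.80 mm, b_i = 65.2 − 2×6.1 = 53.00 mm
Weak-axis I_min = (h_o·b_o³ − h_i·b_i³)/12 with b_o = 65.2, b_i = 53.00 mm (shorter outer/inner sides).
I_min = (100×65.2³ − 87.80×53.00³)/12 = 1.220×10^6 mm⁴
I = 1.220×10^-6 m⁴
Required critical load P_cr = n·P = 3.7 × 77.3 = 286.0 kN = 2.860×10^5 N
From P_cr = π²EI/(K·L)²:  L = (1/K)·√(π²EI/P_cr) = (1/0.7)·√(π²×7.09×10^10×1.220×10^-6/2.860×10^5)
L = 2.47 m

L_max ≈ 2.47 m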